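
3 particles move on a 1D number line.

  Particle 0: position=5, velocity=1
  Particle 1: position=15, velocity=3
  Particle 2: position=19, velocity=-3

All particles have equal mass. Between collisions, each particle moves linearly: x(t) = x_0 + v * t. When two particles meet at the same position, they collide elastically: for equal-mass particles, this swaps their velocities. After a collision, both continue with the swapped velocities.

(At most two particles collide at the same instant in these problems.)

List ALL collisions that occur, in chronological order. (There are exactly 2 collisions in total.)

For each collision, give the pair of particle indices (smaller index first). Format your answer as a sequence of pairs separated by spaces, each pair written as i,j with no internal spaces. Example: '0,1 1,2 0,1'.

Answer: 1,2 0,1

Derivation:
Collision at t=2/3: particles 1 and 2 swap velocities; positions: p0=17/3 p1=17 p2=17; velocities now: v0=1 v1=-3 v2=3
Collision at t=7/2: particles 0 and 1 swap velocities; positions: p0=17/2 p1=17/2 p2=51/2; velocities now: v0=-3 v1=1 v2=3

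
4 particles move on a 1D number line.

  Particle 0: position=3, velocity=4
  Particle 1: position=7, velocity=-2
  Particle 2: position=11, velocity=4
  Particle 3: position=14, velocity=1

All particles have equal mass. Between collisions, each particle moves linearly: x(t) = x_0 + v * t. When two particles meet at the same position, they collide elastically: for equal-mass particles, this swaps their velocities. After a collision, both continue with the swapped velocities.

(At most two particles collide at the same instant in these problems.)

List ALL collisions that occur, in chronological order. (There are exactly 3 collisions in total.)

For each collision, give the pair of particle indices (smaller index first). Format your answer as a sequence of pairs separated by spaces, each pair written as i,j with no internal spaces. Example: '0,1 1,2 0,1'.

Collision at t=2/3: particles 0 and 1 swap velocities; positions: p0=17/3 p1=17/3 p2=41/3 p3=44/3; velocities now: v0=-2 v1=4 v2=4 v3=1
Collision at t=1: particles 2 and 3 swap velocities; positions: p0=5 p1=7 p2=15 p3=15; velocities now: v0=-2 v1=4 v2=1 v3=4
Collision at t=11/3: particles 1 and 2 swap velocities; positions: p0=-1/3 p1=53/3 p2=53/3 p3=77/3; velocities now: v0=-2 v1=1 v2=4 v3=4

Answer: 0,1 2,3 1,2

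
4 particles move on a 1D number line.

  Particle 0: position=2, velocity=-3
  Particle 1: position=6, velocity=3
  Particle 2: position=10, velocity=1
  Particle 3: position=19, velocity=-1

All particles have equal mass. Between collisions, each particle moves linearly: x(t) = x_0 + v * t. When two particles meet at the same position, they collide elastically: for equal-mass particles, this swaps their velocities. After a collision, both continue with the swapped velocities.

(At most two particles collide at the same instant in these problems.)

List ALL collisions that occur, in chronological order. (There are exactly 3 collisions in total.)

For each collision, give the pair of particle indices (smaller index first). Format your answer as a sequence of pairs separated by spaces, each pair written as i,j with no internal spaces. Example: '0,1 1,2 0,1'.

Collision at t=2: particles 1 and 2 swap velocities; positions: p0=-4 p1=12 p2=12 p3=17; velocities now: v0=-3 v1=1 v2=3 v3=-1
Collision at t=13/4: particles 2 and 3 swap velocities; positions: p0=-31/4 p1=53/4 p2=63/4 p3=63/4; velocities now: v0=-3 v1=1 v2=-1 v3=3
Collision at t=9/2: particles 1 and 2 swap velocities; positions: p0=-23/2 p1=29/2 p2=29/2 p3=39/2; velocities now: v0=-3 v1=-1 v2=1 v3=3

Answer: 1,2 2,3 1,2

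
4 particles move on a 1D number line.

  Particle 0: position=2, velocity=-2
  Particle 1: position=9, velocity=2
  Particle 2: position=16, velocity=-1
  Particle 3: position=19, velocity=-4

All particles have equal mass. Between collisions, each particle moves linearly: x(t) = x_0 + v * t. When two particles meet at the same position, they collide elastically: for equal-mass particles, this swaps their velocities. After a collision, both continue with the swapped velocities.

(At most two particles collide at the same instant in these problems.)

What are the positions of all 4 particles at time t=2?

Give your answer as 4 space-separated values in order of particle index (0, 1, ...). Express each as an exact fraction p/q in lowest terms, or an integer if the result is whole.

Collision at t=1: particles 2 and 3 swap velocities; positions: p0=0 p1=11 p2=15 p3=15; velocities now: v0=-2 v1=2 v2=-4 v3=-1
Collision at t=5/3: particles 1 and 2 swap velocities; positions: p0=-4/3 p1=37/3 p2=37/3 p3=43/3; velocities now: v0=-2 v1=-4 v2=2 v3=-1
Advance to t=2 (no further collisions before then); velocities: v0=-2 v1=-4 v2=2 v3=-1; positions = -2 11 13 14

Answer: -2 11 13 14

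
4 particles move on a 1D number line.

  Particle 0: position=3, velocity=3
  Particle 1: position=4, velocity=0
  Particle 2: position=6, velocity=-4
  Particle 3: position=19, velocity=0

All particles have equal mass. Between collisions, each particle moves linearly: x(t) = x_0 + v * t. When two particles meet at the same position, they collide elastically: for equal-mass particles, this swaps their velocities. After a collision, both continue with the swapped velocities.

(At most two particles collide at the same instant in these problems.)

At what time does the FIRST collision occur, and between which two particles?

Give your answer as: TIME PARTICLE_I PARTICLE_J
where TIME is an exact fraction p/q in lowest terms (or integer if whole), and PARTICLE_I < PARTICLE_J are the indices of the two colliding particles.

Pair (0,1): pos 3,4 vel 3,0 -> gap=1, closing at 3/unit, collide at t=1/3
Pair (1,2): pos 4,6 vel 0,-4 -> gap=2, closing at 4/unit, collide at t=1/2
Pair (2,3): pos 6,19 vel -4,0 -> not approaching (rel speed -4 <= 0)
Earliest collision: t=1/3 between 0 and 1

Answer: 1/3 0 1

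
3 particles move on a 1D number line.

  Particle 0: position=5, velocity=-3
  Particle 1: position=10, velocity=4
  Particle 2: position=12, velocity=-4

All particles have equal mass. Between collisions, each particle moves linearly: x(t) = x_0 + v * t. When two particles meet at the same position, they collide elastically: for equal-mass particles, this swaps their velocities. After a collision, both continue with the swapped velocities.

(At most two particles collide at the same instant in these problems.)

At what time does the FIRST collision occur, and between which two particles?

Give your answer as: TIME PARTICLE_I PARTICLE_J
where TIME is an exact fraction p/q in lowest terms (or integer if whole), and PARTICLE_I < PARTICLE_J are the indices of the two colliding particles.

Pair (0,1): pos 5,10 vel -3,4 -> not approaching (rel speed -7 <= 0)
Pair (1,2): pos 10,12 vel 4,-4 -> gap=2, closing at 8/unit, collide at t=1/4
Earliest collision: t=1/4 between 1 and 2

Answer: 1/4 1 2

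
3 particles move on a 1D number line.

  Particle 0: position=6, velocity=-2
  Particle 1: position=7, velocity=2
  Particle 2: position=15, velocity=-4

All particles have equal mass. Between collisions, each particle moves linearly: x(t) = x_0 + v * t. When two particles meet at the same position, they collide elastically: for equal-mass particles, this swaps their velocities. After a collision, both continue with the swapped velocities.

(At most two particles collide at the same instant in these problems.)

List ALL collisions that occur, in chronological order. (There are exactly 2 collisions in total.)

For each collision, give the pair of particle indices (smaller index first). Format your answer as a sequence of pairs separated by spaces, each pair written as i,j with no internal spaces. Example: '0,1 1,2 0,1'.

Answer: 1,2 0,1

Derivation:
Collision at t=4/3: particles 1 and 2 swap velocities; positions: p0=10/3 p1=29/3 p2=29/3; velocities now: v0=-2 v1=-4 v2=2
Collision at t=9/2: particles 0 and 1 swap velocities; positions: p0=-3 p1=-3 p2=16; velocities now: v0=-4 v1=-2 v2=2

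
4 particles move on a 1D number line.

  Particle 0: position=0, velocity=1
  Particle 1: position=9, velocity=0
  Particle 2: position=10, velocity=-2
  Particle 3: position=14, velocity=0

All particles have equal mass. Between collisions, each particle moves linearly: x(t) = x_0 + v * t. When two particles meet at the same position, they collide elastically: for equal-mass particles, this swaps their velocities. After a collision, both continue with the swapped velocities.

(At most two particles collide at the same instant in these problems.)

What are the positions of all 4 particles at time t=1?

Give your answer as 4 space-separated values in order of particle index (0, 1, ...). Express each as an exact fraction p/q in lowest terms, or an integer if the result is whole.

Answer: 1 8 9 14

Derivation:
Collision at t=1/2: particles 1 and 2 swap velocities; positions: p0=1/2 p1=9 p2=9 p3=14; velocities now: v0=1 v1=-2 v2=0 v3=0
Advance to t=1 (no further collisions before then); velocities: v0=1 v1=-2 v2=0 v3=0; positions = 1 8 9 14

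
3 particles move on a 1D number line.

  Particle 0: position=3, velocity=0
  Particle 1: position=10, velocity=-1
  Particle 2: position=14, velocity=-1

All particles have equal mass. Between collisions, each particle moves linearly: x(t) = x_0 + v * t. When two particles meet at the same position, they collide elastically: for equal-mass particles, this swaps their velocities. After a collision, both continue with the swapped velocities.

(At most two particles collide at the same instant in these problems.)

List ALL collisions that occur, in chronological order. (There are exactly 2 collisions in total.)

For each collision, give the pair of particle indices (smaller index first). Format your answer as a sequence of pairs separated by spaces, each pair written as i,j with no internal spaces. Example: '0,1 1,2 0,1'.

Collision at t=7: particles 0 and 1 swap velocities; positions: p0=3 p1=3 p2=7; velocities now: v0=-1 v1=0 v2=-1
Collision at t=11: particles 1 and 2 swap velocities; positions: p0=-1 p1=3 p2=3; velocities now: v0=-1 v1=-1 v2=0

Answer: 0,1 1,2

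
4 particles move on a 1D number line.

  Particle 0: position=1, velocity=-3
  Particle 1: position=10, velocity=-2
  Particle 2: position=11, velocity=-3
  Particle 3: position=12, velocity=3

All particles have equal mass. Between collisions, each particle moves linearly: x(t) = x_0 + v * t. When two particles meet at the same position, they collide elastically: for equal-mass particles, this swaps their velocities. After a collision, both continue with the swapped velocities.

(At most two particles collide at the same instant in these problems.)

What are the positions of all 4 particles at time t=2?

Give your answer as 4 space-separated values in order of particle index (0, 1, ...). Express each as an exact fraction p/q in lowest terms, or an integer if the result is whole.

Collision at t=1: particles 1 and 2 swap velocities; positions: p0=-2 p1=8 p2=8 p3=15; velocities now: v0=-3 v1=-3 v2=-2 v3=3
Advance to t=2 (no further collisions before then); velocities: v0=-3 v1=-3 v2=-2 v3=3; positions = -5 5 6 18

Answer: -5 5 6 18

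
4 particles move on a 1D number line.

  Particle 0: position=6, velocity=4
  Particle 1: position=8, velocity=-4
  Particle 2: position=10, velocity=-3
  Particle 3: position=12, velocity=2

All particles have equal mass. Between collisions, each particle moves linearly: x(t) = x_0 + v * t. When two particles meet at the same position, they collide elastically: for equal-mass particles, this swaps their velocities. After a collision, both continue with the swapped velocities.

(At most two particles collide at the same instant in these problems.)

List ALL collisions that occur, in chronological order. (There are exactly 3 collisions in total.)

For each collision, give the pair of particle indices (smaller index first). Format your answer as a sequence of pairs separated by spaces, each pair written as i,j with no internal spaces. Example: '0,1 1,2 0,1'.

Collision at t=1/4: particles 0 and 1 swap velocities; positions: p0=7 p1=7 p2=37/4 p3=25/2; velocities now: v0=-4 v1=4 v2=-3 v3=2
Collision at t=4/7: particles 1 and 2 swap velocities; positions: p0=40/7 p1=58/7 p2=58/7 p3=92/7; velocities now: v0=-4 v1=-3 v2=4 v3=2
Collision at t=3: particles 2 and 3 swap velocities; positions: p0=-4 p1=1 p2=18 p3=18; velocities now: v0=-4 v1=-3 v2=2 v3=4

Answer: 0,1 1,2 2,3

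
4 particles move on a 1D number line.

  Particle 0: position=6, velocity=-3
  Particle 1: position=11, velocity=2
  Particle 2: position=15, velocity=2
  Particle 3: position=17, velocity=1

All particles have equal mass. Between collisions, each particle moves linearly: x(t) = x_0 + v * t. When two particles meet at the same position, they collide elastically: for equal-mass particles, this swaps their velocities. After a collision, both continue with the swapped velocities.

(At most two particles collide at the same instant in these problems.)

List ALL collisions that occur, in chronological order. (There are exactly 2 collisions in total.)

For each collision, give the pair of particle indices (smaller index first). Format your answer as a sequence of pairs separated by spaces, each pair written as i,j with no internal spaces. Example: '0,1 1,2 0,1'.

Answer: 2,3 1,2

Derivation:
Collision at t=2: particles 2 and 3 swap velocities; positions: p0=0 p1=15 p2=19 p3=19; velocities now: v0=-3 v1=2 v2=1 v3=2
Collision at t=6: particles 1 and 2 swap velocities; positions: p0=-12 p1=23 p2=23 p3=27; velocities now: v0=-3 v1=1 v2=2 v3=2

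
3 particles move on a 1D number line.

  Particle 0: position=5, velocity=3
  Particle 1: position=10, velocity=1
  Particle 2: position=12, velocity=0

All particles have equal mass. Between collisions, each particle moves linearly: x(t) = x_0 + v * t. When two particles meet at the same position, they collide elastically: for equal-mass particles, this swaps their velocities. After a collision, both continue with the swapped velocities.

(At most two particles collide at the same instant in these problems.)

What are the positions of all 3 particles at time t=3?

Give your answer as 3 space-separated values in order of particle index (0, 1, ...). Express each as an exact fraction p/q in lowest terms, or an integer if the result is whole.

Answer: 12 13 14

Derivation:
Collision at t=2: particles 1 and 2 swap velocities; positions: p0=11 p1=12 p2=12; velocities now: v0=3 v1=0 v2=1
Collision at t=7/3: particles 0 and 1 swap velocities; positions: p0=12 p1=12 p2=37/3; velocities now: v0=0 v1=3 v2=1
Collision at t=5/2: particles 1 and 2 swap velocities; positions: p0=12 p1=25/2 p2=25/2; velocities now: v0=0 v1=1 v2=3
Advance to t=3 (no further collisions before then); velocities: v0=0 v1=1 v2=3; positions = 12 13 14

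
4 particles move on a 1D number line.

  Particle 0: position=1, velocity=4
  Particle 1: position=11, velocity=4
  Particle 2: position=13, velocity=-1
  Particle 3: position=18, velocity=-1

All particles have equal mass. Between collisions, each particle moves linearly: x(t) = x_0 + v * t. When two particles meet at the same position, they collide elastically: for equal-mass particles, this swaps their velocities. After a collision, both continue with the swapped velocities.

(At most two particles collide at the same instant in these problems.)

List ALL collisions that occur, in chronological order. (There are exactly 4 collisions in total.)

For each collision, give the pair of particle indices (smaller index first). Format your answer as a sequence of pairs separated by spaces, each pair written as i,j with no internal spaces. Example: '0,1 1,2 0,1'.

Answer: 1,2 2,3 0,1 1,2

Derivation:
Collision at t=2/5: particles 1 and 2 swap velocities; positions: p0=13/5 p1=63/5 p2=63/5 p3=88/5; velocities now: v0=4 v1=-1 v2=4 v3=-1
Collision at t=7/5: particles 2 and 3 swap velocities; positions: p0=33/5 p1=58/5 p2=83/5 p3=83/5; velocities now: v0=4 v1=-1 v2=-1 v3=4
Collision at t=12/5: particles 0 and 1 swap velocities; positions: p0=53/5 p1=53/5 p2=78/5 p3=103/5; velocities now: v0=-1 v1=4 v2=-1 v3=4
Collision at t=17/5: particles 1 and 2 swap velocities; positions: p0=48/5 p1=73/5 p2=73/5 p3=123/5; velocities now: v0=-1 v1=-1 v2=4 v3=4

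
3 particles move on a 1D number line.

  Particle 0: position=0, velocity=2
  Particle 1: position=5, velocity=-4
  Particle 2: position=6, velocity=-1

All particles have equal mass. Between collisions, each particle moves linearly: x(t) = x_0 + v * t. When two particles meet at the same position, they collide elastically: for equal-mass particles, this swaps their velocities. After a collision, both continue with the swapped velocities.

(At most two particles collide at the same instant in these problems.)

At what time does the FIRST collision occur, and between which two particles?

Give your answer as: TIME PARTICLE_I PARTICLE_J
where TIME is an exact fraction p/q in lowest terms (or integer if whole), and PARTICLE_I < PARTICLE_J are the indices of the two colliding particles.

Pair (0,1): pos 0,5 vel 2,-4 -> gap=5, closing at 6/unit, collide at t=5/6
Pair (1,2): pos 5,6 vel -4,-1 -> not approaching (rel speed -3 <= 0)
Earliest collision: t=5/6 between 0 and 1

Answer: 5/6 0 1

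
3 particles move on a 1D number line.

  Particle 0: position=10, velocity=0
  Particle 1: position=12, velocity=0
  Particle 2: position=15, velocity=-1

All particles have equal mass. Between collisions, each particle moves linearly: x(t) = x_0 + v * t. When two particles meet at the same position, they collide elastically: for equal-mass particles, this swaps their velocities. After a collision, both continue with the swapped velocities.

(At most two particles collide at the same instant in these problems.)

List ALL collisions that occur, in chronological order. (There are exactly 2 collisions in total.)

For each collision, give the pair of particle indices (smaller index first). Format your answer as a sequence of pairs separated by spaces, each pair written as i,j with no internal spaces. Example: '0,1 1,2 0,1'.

Collision at t=3: particles 1 and 2 swap velocities; positions: p0=10 p1=12 p2=12; velocities now: v0=0 v1=-1 v2=0
Collision at t=5: particles 0 and 1 swap velocities; positions: p0=10 p1=10 p2=12; velocities now: v0=-1 v1=0 v2=0

Answer: 1,2 0,1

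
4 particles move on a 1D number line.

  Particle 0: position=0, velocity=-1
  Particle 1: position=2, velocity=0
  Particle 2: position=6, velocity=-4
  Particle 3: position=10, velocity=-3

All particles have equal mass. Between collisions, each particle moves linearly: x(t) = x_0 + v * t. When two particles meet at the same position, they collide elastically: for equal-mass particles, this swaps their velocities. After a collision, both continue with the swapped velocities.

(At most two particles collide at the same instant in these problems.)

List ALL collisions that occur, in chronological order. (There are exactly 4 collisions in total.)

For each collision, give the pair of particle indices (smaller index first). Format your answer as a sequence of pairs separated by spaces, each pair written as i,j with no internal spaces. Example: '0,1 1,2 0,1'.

Answer: 1,2 0,1 2,3 1,2

Derivation:
Collision at t=1: particles 1 and 2 swap velocities; positions: p0=-1 p1=2 p2=2 p3=7; velocities now: v0=-1 v1=-4 v2=0 v3=-3
Collision at t=2: particles 0 and 1 swap velocities; positions: p0=-2 p1=-2 p2=2 p3=4; velocities now: v0=-4 v1=-1 v2=0 v3=-3
Collision at t=8/3: particles 2 and 3 swap velocities; positions: p0=-14/3 p1=-8/3 p2=2 p3=2; velocities now: v0=-4 v1=-1 v2=-3 v3=0
Collision at t=5: particles 1 and 2 swap velocities; positions: p0=-14 p1=-5 p2=-5 p3=2; velocities now: v0=-4 v1=-3 v2=-1 v3=0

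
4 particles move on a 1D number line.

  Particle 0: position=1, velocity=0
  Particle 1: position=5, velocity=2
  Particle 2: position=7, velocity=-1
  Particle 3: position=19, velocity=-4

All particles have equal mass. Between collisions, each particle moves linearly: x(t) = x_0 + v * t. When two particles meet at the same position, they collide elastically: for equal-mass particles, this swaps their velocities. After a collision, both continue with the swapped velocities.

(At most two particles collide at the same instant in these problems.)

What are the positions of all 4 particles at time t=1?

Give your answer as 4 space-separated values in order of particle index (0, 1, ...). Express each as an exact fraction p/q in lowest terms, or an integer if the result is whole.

Collision at t=2/3: particles 1 and 2 swap velocities; positions: p0=1 p1=19/3 p2=19/3 p3=49/3; velocities now: v0=0 v1=-1 v2=2 v3=-4
Advance to t=1 (no further collisions before then); velocities: v0=0 v1=-1 v2=2 v3=-4; positions = 1 6 7 15

Answer: 1 6 7 15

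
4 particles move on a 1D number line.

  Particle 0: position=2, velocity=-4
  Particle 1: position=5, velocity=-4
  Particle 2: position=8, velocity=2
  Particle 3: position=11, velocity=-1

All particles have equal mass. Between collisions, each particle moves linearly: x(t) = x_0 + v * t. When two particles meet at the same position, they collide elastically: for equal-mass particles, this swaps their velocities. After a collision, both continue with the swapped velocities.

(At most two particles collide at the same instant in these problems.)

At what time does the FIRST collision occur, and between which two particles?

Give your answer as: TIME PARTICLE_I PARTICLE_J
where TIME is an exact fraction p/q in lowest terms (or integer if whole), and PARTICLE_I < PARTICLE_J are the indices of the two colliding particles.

Pair (0,1): pos 2,5 vel -4,-4 -> not approaching (rel speed 0 <= 0)
Pair (1,2): pos 5,8 vel -4,2 -> not approaching (rel speed -6 <= 0)
Pair (2,3): pos 8,11 vel 2,-1 -> gap=3, closing at 3/unit, collide at t=1
Earliest collision: t=1 between 2 and 3

Answer: 1 2 3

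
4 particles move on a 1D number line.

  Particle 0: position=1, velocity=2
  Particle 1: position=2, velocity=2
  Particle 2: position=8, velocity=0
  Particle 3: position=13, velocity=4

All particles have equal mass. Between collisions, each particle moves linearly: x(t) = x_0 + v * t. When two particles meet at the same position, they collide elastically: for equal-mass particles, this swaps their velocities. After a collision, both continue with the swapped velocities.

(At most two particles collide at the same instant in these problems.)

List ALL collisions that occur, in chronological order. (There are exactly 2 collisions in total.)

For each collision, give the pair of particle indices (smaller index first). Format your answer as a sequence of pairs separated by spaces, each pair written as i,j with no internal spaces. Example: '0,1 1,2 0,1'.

Collision at t=3: particles 1 and 2 swap velocities; positions: p0=7 p1=8 p2=8 p3=25; velocities now: v0=2 v1=0 v2=2 v3=4
Collision at t=7/2: particles 0 and 1 swap velocities; positions: p0=8 p1=8 p2=9 p3=27; velocities now: v0=0 v1=2 v2=2 v3=4

Answer: 1,2 0,1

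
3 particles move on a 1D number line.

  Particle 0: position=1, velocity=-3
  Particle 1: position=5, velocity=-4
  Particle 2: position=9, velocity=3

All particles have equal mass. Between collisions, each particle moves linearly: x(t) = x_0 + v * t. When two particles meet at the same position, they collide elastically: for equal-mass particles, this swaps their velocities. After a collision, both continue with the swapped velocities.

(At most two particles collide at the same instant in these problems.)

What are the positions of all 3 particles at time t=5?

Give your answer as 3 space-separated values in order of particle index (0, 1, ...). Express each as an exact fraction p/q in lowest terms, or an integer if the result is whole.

Collision at t=4: particles 0 and 1 swap velocities; positions: p0=-11 p1=-11 p2=21; velocities now: v0=-4 v1=-3 v2=3
Advance to t=5 (no further collisions before then); velocities: v0=-4 v1=-3 v2=3; positions = -15 -14 24

Answer: -15 -14 24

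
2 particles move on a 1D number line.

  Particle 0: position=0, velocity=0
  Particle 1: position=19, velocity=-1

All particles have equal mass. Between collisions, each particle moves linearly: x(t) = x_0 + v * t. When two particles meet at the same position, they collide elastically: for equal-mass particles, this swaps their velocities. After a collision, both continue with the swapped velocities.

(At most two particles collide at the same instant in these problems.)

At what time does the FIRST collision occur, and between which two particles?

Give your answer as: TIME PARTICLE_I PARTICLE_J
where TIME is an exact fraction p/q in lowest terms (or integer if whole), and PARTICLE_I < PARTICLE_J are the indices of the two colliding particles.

Answer: 19 0 1

Derivation:
Pair (0,1): pos 0,19 vel 0,-1 -> gap=19, closing at 1/unit, collide at t=19
Earliest collision: t=19 between 0 and 1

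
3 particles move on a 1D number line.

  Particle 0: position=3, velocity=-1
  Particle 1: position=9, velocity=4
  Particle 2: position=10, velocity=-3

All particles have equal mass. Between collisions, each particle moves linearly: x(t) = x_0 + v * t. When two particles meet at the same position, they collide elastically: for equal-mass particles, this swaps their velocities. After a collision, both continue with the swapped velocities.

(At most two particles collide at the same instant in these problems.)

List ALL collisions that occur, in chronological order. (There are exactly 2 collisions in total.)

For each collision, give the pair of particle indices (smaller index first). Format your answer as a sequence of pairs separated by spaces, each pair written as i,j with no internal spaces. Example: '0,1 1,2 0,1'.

Answer: 1,2 0,1

Derivation:
Collision at t=1/7: particles 1 and 2 swap velocities; positions: p0=20/7 p1=67/7 p2=67/7; velocities now: v0=-1 v1=-3 v2=4
Collision at t=7/2: particles 0 and 1 swap velocities; positions: p0=-1/2 p1=-1/2 p2=23; velocities now: v0=-3 v1=-1 v2=4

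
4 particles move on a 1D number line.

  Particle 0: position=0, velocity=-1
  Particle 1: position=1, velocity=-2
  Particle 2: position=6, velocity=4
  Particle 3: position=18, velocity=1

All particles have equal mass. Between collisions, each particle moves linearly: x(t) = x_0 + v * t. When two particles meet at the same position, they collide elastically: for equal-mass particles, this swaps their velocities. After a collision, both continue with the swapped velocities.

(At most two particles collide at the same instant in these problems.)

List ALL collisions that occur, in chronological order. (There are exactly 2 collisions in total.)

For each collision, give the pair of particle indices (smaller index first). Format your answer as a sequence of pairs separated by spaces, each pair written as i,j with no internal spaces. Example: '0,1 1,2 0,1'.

Answer: 0,1 2,3

Derivation:
Collision at t=1: particles 0 and 1 swap velocities; positions: p0=-1 p1=-1 p2=10 p3=19; velocities now: v0=-2 v1=-1 v2=4 v3=1
Collision at t=4: particles 2 and 3 swap velocities; positions: p0=-7 p1=-4 p2=22 p3=22; velocities now: v0=-2 v1=-1 v2=1 v3=4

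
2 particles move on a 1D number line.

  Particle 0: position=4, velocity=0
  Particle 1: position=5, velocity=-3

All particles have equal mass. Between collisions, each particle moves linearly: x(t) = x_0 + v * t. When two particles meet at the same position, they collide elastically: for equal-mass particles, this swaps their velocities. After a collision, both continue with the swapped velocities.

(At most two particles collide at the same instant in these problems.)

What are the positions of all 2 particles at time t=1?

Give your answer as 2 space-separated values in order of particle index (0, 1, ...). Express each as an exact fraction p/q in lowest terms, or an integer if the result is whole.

Collision at t=1/3: particles 0 and 1 swap velocities; positions: p0=4 p1=4; velocities now: v0=-3 v1=0
Advance to t=1 (no further collisions before then); velocities: v0=-3 v1=0; positions = 2 4

Answer: 2 4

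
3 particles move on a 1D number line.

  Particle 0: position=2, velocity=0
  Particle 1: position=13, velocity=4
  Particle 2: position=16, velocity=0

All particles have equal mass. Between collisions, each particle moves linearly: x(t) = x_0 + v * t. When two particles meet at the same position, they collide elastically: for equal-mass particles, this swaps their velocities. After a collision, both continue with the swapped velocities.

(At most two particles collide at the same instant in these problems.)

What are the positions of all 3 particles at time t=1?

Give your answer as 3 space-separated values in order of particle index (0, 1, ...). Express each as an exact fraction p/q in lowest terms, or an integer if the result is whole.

Collision at t=3/4: particles 1 and 2 swap velocities; positions: p0=2 p1=16 p2=16; velocities now: v0=0 v1=0 v2=4
Advance to t=1 (no further collisions before then); velocities: v0=0 v1=0 v2=4; positions = 2 16 17

Answer: 2 16 17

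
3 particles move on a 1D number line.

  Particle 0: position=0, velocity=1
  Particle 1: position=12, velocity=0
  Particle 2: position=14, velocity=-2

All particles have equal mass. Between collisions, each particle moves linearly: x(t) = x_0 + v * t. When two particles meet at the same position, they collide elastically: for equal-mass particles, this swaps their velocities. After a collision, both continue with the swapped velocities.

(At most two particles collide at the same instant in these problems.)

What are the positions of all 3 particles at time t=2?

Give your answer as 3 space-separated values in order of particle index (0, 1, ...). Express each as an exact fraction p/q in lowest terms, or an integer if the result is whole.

Collision at t=1: particles 1 and 2 swap velocities; positions: p0=1 p1=12 p2=12; velocities now: v0=1 v1=-2 v2=0
Advance to t=2 (no further collisions before then); velocities: v0=1 v1=-2 v2=0; positions = 2 10 12

Answer: 2 10 12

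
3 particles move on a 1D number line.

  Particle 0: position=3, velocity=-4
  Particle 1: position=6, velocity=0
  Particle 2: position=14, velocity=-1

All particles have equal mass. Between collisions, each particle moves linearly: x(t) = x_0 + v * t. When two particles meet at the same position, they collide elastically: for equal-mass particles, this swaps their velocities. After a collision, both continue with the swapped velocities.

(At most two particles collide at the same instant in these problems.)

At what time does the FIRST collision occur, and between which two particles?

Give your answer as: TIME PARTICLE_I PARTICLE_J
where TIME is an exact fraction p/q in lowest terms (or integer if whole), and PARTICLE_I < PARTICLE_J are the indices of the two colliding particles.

Pair (0,1): pos 3,6 vel -4,0 -> not approaching (rel speed -4 <= 0)
Pair (1,2): pos 6,14 vel 0,-1 -> gap=8, closing at 1/unit, collide at t=8
Earliest collision: t=8 between 1 and 2

Answer: 8 1 2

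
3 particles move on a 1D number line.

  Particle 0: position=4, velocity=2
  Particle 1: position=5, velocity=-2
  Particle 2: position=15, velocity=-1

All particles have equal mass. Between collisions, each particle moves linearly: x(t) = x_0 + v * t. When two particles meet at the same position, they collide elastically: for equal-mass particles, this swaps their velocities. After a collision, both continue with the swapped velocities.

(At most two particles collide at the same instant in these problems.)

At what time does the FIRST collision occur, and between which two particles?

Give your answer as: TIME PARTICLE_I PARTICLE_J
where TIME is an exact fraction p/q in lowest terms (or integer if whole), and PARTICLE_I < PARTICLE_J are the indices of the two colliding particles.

Answer: 1/4 0 1

Derivation:
Pair (0,1): pos 4,5 vel 2,-2 -> gap=1, closing at 4/unit, collide at t=1/4
Pair (1,2): pos 5,15 vel -2,-1 -> not approaching (rel speed -1 <= 0)
Earliest collision: t=1/4 between 0 and 1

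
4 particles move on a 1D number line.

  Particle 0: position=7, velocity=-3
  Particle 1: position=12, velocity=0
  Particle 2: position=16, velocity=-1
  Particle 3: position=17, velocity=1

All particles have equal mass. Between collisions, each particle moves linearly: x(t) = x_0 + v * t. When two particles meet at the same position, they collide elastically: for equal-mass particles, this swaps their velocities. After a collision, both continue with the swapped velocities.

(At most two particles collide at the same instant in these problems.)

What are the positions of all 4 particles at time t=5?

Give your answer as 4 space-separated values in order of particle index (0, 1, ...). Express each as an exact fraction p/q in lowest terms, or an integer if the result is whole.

Answer: -8 11 12 22

Derivation:
Collision at t=4: particles 1 and 2 swap velocities; positions: p0=-5 p1=12 p2=12 p3=21; velocities now: v0=-3 v1=-1 v2=0 v3=1
Advance to t=5 (no further collisions before then); velocities: v0=-3 v1=-1 v2=0 v3=1; positions = -8 11 12 22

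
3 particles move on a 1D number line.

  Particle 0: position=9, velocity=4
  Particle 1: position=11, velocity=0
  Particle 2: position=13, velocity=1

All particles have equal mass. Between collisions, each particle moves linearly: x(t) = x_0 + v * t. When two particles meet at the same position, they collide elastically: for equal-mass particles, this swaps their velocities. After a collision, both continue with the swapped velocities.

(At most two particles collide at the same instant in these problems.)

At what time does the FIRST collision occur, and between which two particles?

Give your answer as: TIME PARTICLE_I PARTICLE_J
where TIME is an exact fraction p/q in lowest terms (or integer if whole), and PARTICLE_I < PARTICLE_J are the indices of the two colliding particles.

Answer: 1/2 0 1

Derivation:
Pair (0,1): pos 9,11 vel 4,0 -> gap=2, closing at 4/unit, collide at t=1/2
Pair (1,2): pos 11,13 vel 0,1 -> not approaching (rel speed -1 <= 0)
Earliest collision: t=1/2 between 0 and 1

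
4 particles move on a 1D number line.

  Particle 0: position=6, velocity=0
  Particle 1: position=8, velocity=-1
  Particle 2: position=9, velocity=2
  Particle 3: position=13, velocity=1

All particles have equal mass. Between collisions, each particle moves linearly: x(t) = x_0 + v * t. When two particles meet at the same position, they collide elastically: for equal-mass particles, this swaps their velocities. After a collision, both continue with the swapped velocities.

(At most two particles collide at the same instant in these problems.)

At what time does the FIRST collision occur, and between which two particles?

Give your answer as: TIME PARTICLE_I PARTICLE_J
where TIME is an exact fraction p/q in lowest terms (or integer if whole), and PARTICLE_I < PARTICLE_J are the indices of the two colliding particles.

Answer: 2 0 1

Derivation:
Pair (0,1): pos 6,8 vel 0,-1 -> gap=2, closing at 1/unit, collide at t=2
Pair (1,2): pos 8,9 vel -1,2 -> not approaching (rel speed -3 <= 0)
Pair (2,3): pos 9,13 vel 2,1 -> gap=4, closing at 1/unit, collide at t=4
Earliest collision: t=2 between 0 and 1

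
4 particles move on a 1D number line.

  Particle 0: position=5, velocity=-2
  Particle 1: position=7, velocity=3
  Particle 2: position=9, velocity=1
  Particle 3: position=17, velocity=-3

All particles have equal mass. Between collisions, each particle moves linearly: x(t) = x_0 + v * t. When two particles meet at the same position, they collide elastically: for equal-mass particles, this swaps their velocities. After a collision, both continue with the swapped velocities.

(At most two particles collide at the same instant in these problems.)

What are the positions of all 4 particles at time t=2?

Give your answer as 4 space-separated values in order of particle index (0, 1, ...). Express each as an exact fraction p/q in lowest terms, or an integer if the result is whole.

Answer: 1 11 11 13

Derivation:
Collision at t=1: particles 1 and 2 swap velocities; positions: p0=3 p1=10 p2=10 p3=14; velocities now: v0=-2 v1=1 v2=3 v3=-3
Collision at t=5/3: particles 2 and 3 swap velocities; positions: p0=5/3 p1=32/3 p2=12 p3=12; velocities now: v0=-2 v1=1 v2=-3 v3=3
Collision at t=2: particles 1 and 2 swap velocities; positions: p0=1 p1=11 p2=11 p3=13; velocities now: v0=-2 v1=-3 v2=1 v3=3
Advance to t=2 (no further collisions before then); velocities: v0=-2 v1=-3 v2=1 v3=3; positions = 1 11 11 13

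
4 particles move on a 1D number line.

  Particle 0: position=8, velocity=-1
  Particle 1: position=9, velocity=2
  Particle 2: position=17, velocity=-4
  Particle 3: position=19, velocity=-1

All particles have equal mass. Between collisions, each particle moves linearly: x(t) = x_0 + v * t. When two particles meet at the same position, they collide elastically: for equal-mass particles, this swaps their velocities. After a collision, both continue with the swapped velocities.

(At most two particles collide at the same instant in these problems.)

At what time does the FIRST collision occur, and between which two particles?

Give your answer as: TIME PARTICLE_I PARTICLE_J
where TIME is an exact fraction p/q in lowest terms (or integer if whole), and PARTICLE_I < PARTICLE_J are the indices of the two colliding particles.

Pair (0,1): pos 8,9 vel -1,2 -> not approaching (rel speed -3 <= 0)
Pair (1,2): pos 9,17 vel 2,-4 -> gap=8, closing at 6/unit, collide at t=4/3
Pair (2,3): pos 17,19 vel -4,-1 -> not approaching (rel speed -3 <= 0)
Earliest collision: t=4/3 between 1 and 2

Answer: 4/3 1 2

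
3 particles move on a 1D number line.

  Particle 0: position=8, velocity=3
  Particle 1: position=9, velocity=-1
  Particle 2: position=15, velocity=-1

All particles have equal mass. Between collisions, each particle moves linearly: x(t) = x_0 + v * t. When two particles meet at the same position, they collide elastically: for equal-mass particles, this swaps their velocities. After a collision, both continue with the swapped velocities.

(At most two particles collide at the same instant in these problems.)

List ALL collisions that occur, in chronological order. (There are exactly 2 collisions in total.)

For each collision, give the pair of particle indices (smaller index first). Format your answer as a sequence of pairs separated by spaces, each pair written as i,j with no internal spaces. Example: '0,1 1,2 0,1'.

Collision at t=1/4: particles 0 and 1 swap velocities; positions: p0=35/4 p1=35/4 p2=59/4; velocities now: v0=-1 v1=3 v2=-1
Collision at t=7/4: particles 1 and 2 swap velocities; positions: p0=29/4 p1=53/4 p2=53/4; velocities now: v0=-1 v1=-1 v2=3

Answer: 0,1 1,2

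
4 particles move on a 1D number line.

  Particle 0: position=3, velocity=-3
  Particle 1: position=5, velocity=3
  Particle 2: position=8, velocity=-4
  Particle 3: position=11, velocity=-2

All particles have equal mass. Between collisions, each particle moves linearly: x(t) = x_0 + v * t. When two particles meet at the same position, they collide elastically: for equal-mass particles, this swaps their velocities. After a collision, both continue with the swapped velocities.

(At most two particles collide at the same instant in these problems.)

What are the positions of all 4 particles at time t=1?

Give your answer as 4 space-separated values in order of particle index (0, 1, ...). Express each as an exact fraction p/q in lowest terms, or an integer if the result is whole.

Answer: 0 4 8 9

Derivation:
Collision at t=3/7: particles 1 and 2 swap velocities; positions: p0=12/7 p1=44/7 p2=44/7 p3=71/7; velocities now: v0=-3 v1=-4 v2=3 v3=-2
Advance to t=1 (no further collisions before then); velocities: v0=-3 v1=-4 v2=3 v3=-2; positions = 0 4 8 9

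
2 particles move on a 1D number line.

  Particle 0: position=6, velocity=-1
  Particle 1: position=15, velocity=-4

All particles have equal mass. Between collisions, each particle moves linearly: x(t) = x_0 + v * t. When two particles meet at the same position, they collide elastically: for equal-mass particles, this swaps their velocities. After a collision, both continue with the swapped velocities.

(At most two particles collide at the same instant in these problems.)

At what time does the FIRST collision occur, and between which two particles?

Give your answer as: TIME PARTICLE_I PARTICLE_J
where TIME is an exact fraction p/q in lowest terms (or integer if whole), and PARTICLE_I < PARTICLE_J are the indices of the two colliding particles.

Answer: 3 0 1

Derivation:
Pair (0,1): pos 6,15 vel -1,-4 -> gap=9, closing at 3/unit, collide at t=3
Earliest collision: t=3 between 0 and 1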